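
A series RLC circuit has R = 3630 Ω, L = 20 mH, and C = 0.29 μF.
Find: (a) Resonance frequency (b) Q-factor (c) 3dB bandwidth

Step 1 — Resonance condition Im(Z)=0 gives ω₀ = 1/√(LC).
Step 2 — ω₀ = 1/√(0.02·2.9e-07) = 1.313e+04 rad/s.
Step 3 — f₀ = ω₀/(2π) = 2090 Hz.
Step 4 — Series Q: Q = ω₀L/R = 1.313e+04·0.02/3630 = 0.07235.
Step 5 — 3dB bandwidth: Δω = ω₀/Q = 1.815e+05 rad/s; BW = Δω/(2π) = 2.889e+04 Hz.

(a) f₀ = 2090 Hz  (b) Q = 0.07235  (c) BW = 2.889e+04 Hz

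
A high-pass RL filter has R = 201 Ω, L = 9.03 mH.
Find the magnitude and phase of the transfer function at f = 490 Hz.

Step 1 — Angular frequency: ω = 2π·490 = 3079 rad/s.
Step 2 — Transfer function: H(jω) = jωL/(R + jωL).
Step 3 — Numerator jωL = j·27.8; denominator R + jωL = 201 + j27.8.
Step 4 — H = 0.01877 + j0.1357.
Step 5 — Magnitude: |H| = 0.137 (-17.3 dB); phase: φ = 82.1°.

|H| = 0.137 (-17.3 dB), φ = 82.1°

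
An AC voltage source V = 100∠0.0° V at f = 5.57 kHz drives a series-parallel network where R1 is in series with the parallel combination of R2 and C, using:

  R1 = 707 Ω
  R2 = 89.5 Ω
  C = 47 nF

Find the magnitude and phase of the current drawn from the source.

Step 1 — Angular frequency: ω = 2π·f = 2π·5570 = 3.5e+04 rad/s.
Step 2 — Component impedances:
  R1: Z = R = 707 Ω
  R2: Z = R = 89.5 Ω
  C: Z = 1/(jωC) = -j/(ω·C) = 0 - j607.9 Ω
Step 3 — Parallel branch: R2 || C = 1/(1/R2 + 1/C) = 87.6 - j12.9 Ω.
Step 4 — Series with R1: Z_total = R1 + (R2 || C) = 794.6 - j12.9 Ω = 794.7∠-0.9° Ω.
Step 5 — Source phasor: V = 100∠0.0° V = 100 V.
Step 6 — Ohm's law: I = V / Z_total = (100) / (794.6 - j12.9) = 0.1258 + j0.002042 A.
Step 7 — Convert to polar: |I| = 0.1258 A, ∠I = 0.9°.

I = 0.1258∠0.9° A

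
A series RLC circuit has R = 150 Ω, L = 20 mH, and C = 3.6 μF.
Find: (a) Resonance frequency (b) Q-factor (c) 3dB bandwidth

Step 1 — Resonance: ω₀ = 1/√(LC) = 1/√(0.02·3.6e-06) = 3727 rad/s.
Step 2 — f₀ = ω₀/(2π) = 593.1 Hz.
Step 3 — Series Q: Q = ω₀L/R = 3727·0.02/150 = 0.4969.
Step 4 — Bandwidth: Δω = ω₀/Q = 7500 rad/s; BW = Δω/(2π) = 1194 Hz.

(a) f₀ = 593.1 Hz  (b) Q = 0.4969  (c) BW = 1194 Hz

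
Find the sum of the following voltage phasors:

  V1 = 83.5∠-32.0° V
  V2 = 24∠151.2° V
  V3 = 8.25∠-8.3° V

Step 1 — Convert each phasor to rectangular form:
  V1 = 83.5·(cos(-32.0°) + j·sin(-32.0°)) = 70.81 - j44.25 V
  V2 = 24·(cos(151.2°) + j·sin(151.2°)) = -21.03 + j11.56 V
  V3 = 8.25·(cos(-8.3°) + j·sin(-8.3°)) = 8.164 - j1.191 V
Step 2 — Sum components: V_total = 57.94 - j33.88 V.
Step 3 — Convert to polar: |V_total| = 67.12 V, ∠V_total = -30.3°.

V_total = 67.12∠-30.3° V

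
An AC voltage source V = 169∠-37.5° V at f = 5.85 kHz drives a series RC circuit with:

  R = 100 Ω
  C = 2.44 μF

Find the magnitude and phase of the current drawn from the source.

Step 1 — Angular frequency: ω = 2π·f = 2π·5850 = 3.676e+04 rad/s.
Step 2 — Component impedances:
  R: Z = R = 100 Ω
  C: Z = 1/(jωC) = -j/(ω·C) = 0 - j11.15 Ω
Step 3 — Series combination: Z_total = R + C = 100 - j11.15 Ω = 100.6∠-6.4° Ω.
Step 4 — Source phasor: V = 169∠-37.5° V = 134.1 - j102.9 V.
Step 5 — Ohm's law: I = V / Z_total = (134.1 - j102.9) / (100 - j11.15) = 1.438 - j0.8685 A.
Step 6 — Convert to polar: |I| = 1.68 A, ∠I = -31.1°.

I = 1.68∠-31.1° A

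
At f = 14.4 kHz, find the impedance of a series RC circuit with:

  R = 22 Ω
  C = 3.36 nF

Step 1 — Angular frequency: ω = 2π·f = 2π·1.44e+04 = 9.048e+04 rad/s.
Step 2 — Component impedances:
  R: Z = R = 22 Ω
  C: Z = 1/(jωC) = -j/(ω·C) = 0 - j3289 Ω
Step 3 — Series combination: Z_total = R + C = 22 - j3289 Ω = 3289∠-89.6° Ω.

Z = 22 - j3289 Ω = 3289∠-89.6° Ω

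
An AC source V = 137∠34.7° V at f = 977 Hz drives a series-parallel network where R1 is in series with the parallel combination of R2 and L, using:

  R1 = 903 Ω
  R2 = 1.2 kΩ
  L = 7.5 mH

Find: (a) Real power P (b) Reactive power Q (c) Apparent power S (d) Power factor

Step 1 — Angular frequency: ω = 2π·f = 2π·977 = 6139 rad/s.
Step 2 — Component impedances:
  R1: Z = R = 903 Ω
  R2: Z = R = 1200 Ω
  L: Z = jωL = j·6139·0.0075 = 0 + j46.04 Ω
Step 3 — Parallel branch: R2 || L = 1/(1/R2 + 1/L) = 1.764 + j45.97 Ω.
Step 4 — Series with R1: Z_total = R1 + (R2 || L) = 904.8 + j45.97 Ω = 905.9∠2.9° Ω.
Step 5 — Source phasor: V = 137∠34.7° V = 112.6 + j77.99 V.
Step 6 — Current: I = V / Z = 0.1285 + j0.07967 A = 0.1512∠31.8° A.
Step 7 — Complex power: S = V·I* = 20.69 + j1.051 VA.
Step 8 — Real power: P = Re(S) = 20.69 W.
Step 9 — Reactive power: Q = Im(S) = 1.051 VAR.
Step 10 — Apparent power: |S| = 20.72 VA.
Step 11 — Power factor: PF = P/|S| = 0.9987 (lagging).

(a) P = 20.69 W  (b) Q = 1.051 VAR  (c) S = 20.72 VA  (d) PF = 0.9987 (lagging)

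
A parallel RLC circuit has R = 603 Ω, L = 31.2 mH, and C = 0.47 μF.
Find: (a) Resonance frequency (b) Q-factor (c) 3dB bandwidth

Step 1 — Resonance: ω₀ = 1/√(LC) = 1/√(0.0312·4.7e-07) = 8258 rad/s.
Step 2 — f₀ = ω₀/(2π) = 1314 Hz.
Step 3 — Parallel Q: Q = R/(ω₀L) = 603/(8258·0.0312) = 2.34.
Step 4 — Bandwidth: Δω = ω₀/Q = 3528 rad/s; BW = Δω/(2π) = 561.6 Hz.

(a) f₀ = 1314 Hz  (b) Q = 2.34  (c) BW = 561.6 Hz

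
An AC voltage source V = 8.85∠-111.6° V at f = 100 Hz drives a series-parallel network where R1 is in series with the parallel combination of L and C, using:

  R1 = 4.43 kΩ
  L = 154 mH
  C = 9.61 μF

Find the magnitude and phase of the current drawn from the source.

Step 1 — Angular frequency: ω = 2π·f = 2π·100 = 628.3 rad/s.
Step 2 — Component impedances:
  R1: Z = R = 4430 Ω
  L: Z = jωL = j·628.3·0.154 = 0 + j96.76 Ω
  C: Z = 1/(jωC) = -j/(ω·C) = 0 - j165.6 Ω
Step 3 — Parallel branch: L || C = 1/(1/L + 1/C) = 0 + j232.7 Ω.
Step 4 — Series with R1: Z_total = R1 + (L || C) = 4430 + j232.7 Ω = 4436∠3.0° Ω.
Step 5 — Source phasor: V = 8.85∠-111.6° V = -3.258 - j8.229 V.
Step 6 — Ohm's law: I = V / Z_total = (-3.258 - j8.229) / (4430 + j232.7) = -0.0008307 - j0.001814 A.
Step 7 — Convert to polar: |I| = 0.001995 A, ∠I = -114.6°.

I = 0.001995∠-114.6° A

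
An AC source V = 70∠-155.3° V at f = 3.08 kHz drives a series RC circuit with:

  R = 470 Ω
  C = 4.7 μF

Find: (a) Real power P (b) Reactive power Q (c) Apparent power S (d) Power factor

Step 1 — Angular frequency: ω = 2π·f = 2π·3080 = 1.935e+04 rad/s.
Step 2 — Component impedances:
  R: Z = R = 470 Ω
  C: Z = 1/(jωC) = -j/(ω·C) = 0 - j10.99 Ω
Step 3 — Series combination: Z_total = R + C = 470 - j10.99 Ω = 470.1∠-1.3° Ω.
Step 4 — Source phasor: V = 70∠-155.3° V = -63.6 - j29.25 V.
Step 5 — Current: I = V / Z = -0.1338 - j0.06536 A = 0.1489∠-154.0° A.
Step 6 — Complex power: S = V·I* = 10.42 - j0.2437 VA.
Step 7 — Real power: P = Re(S) = 10.42 W.
Step 8 — Reactive power: Q = Im(S) = -0.2437 VAR.
Step 9 — Apparent power: |S| = 10.42 VA.
Step 10 — Power factor: PF = P/|S| = 0.9997 (leading).

(a) P = 10.42 W  (b) Q = -0.2437 VAR  (c) S = 10.42 VA  (d) PF = 0.9997 (leading)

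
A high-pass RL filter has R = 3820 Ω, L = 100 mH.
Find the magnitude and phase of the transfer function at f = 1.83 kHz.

Step 1 — Angular frequency: ω = 2π·1830 = 1.15e+04 rad/s.
Step 2 — Transfer function: H(jω) = jωL/(R + jωL).
Step 3 — Numerator jωL = j·1150; denominator R + jωL = 3820 + j1150.
Step 4 — H = 0.08307 + j0.276.
Step 5 — Magnitude: |H| = 0.2882 (-10.8 dB); phase: φ = 73.2°.

|H| = 0.2882 (-10.8 dB), φ = 73.2°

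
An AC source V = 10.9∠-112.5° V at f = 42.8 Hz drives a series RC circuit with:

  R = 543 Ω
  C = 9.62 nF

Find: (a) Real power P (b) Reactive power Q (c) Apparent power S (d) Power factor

Step 1 — Angular frequency: ω = 2π·f = 2π·42.8 = 268.9 rad/s.
Step 2 — Component impedances:
  R: Z = R = 543 Ω
  C: Z = 1/(jωC) = -j/(ω·C) = 0 - j3.865e+05 Ω
Step 3 — Series combination: Z_total = R + C = 543 - j3.865e+05 Ω = 3.865e+05∠-89.9° Ω.
Step 4 — Source phasor: V = 10.9∠-112.5° V = -4.171 - j10.07 V.
Step 5 — Current: I = V / Z = 2.604e-05 - j1.083e-05 A = 2.82e-05∠-22.6° A.
Step 6 — Complex power: S = V·I* = 4.318e-07 - j0.0003074 VA.
Step 7 — Real power: P = Re(S) = 4.318e-07 W.
Step 8 — Reactive power: Q = Im(S) = -0.0003074 VAR.
Step 9 — Apparent power: |S| = 0.0003074 VA.
Step 10 — Power factor: PF = P/|S| = 0.001405 (leading).

(a) P = 4.318e-07 W  (b) Q = -0.0003074 VAR  (c) S = 0.0003074 VA  (d) PF = 0.001405 (leading)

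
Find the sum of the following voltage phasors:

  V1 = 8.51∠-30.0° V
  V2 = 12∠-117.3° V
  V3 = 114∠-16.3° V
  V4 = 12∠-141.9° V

Step 1 — Convert each phasor to rectangular form:
  V1 = 8.51·(cos(-30.0°) + j·sin(-30.0°)) = 7.37 - j4.255 V
  V2 = 12·(cos(-117.3°) + j·sin(-117.3°)) = -5.504 - j10.66 V
  V3 = 114·(cos(-16.3°) + j·sin(-16.3°)) = 109.4 - j32 V
  V4 = 12·(cos(-141.9°) + j·sin(-141.9°)) = -9.443 - j7.404 V
Step 2 — Sum components: V_total = 101.8 - j54.32 V.
Step 3 — Convert to polar: |V_total| = 115.4 V, ∠V_total = -28.1°.

V_total = 115.4∠-28.1° V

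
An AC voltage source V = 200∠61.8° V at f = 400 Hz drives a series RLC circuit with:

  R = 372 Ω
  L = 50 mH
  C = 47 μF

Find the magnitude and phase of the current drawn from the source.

Step 1 — Angular frequency: ω = 2π·f = 2π·400 = 2513 rad/s.
Step 2 — Component impedances:
  R: Z = R = 372 Ω
  L: Z = jωL = j·2513·0.05 = 0 + j125.7 Ω
  C: Z = 1/(jωC) = -j/(ω·C) = 0 - j8.466 Ω
Step 3 — Series combination: Z_total = R + L + C = 372 + j117.2 Ω = 390∠17.5° Ω.
Step 4 — Source phasor: V = 200∠61.8° V = 94.51 + j176.3 V.
Step 5 — Ohm's law: I = V / Z_total = (94.51 + j176.3) / (372 + j117.2) = 0.3669 + j0.3582 A.
Step 6 — Convert to polar: |I| = 0.5128 A, ∠I = 44.3°.

I = 0.5128∠44.3° A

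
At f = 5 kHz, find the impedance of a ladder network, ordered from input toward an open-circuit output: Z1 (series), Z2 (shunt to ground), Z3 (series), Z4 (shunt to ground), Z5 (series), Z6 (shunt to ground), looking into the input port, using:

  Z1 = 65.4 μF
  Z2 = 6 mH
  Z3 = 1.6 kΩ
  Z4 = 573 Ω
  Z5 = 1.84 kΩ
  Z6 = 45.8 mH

Step 1 — Angular frequency: ω = 2π·f = 2π·5000 = 3.142e+04 rad/s.
Step 2 — Component impedances:
  Z1: Z = 1/(jωC) = -j/(ω·C) = 0 - j0.4867 Ω
  Z2: Z = jωL = j·3.142e+04·0.006 = 0 + j188.5 Ω
  Z3: Z = R = 1600 Ω
  Z4: Z = R = 573 Ω
  Z5: Z = R = 1840 Ω
  Z6: Z = jωL = j·3.142e+04·0.0458 = 0 + j1439 Ω
Step 3 — Ladder network (open output): work backward from the far end, alternating series and parallel combinations. Z_in = 16.9 + j186 Ω = 186.8∠84.8° Ω.

Z = 16.9 + j186 Ω = 186.8∠84.8° Ω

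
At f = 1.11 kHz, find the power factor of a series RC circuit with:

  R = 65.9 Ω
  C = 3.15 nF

Step 1 — Angular frequency: ω = 2π·f = 2π·1110 = 6974 rad/s.
Step 2 — Component impedances:
  R: Z = R = 65.9 Ω
  C: Z = 1/(jωC) = -j/(ω·C) = 0 - j4.552e+04 Ω
Step 3 — Series combination: Z_total = R + C = 65.9 - j4.552e+04 Ω = 4.552e+04∠-89.9° Ω.
Step 4 — Power factor: PF = cos(φ) = Re(Z)/|Z| = 65.9/4.552e+04 = 0.001448.
Step 5 — Type: Im(Z) = -4.552e+04 ⇒ leading (phase φ = -89.9°).

PF = 0.001448 (leading, φ = -89.9°)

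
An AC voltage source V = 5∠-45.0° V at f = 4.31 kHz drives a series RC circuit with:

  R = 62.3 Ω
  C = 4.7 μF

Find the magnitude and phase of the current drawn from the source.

Step 1 — Angular frequency: ω = 2π·f = 2π·4310 = 2.708e+04 rad/s.
Step 2 — Component impedances:
  R: Z = R = 62.3 Ω
  C: Z = 1/(jωC) = -j/(ω·C) = 0 - j7.857 Ω
Step 3 — Series combination: Z_total = R + C = 62.3 - j7.857 Ω = 62.79∠-7.2° Ω.
Step 4 — Source phasor: V = 5∠-45.0° V = 3.536 - j3.536 V.
Step 5 — Ohm's law: I = V / Z_total = (3.536 - j3.536) / (62.3 - j7.857) = 0.06291 - j0.04882 A.
Step 6 — Convert to polar: |I| = 0.07963 A, ∠I = -37.8°.

I = 0.07963∠-37.8° A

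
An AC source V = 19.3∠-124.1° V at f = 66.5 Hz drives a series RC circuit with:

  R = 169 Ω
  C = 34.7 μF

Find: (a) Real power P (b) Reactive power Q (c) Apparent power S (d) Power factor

Step 1 — Angular frequency: ω = 2π·f = 2π·66.5 = 417.8 rad/s.
Step 2 — Component impedances:
  R: Z = R = 169 Ω
  C: Z = 1/(jωC) = -j/(ω·C) = 0 - j68.97 Ω
Step 3 — Series combination: Z_total = R + C = 169 - j68.97 Ω = 182.5∠-22.2° Ω.
Step 4 — Source phasor: V = 19.3∠-124.1° V = -10.82 - j15.98 V.
Step 5 — Current: I = V / Z = -0.0218 - j0.1035 A = 0.1057∠-101.9° A.
Step 6 — Complex power: S = V·I* = 1.889 - j0.7711 VA.
Step 7 — Real power: P = Re(S) = 1.889 W.
Step 8 — Reactive power: Q = Im(S) = -0.7711 VAR.
Step 9 — Apparent power: |S| = 2.041 VA.
Step 10 — Power factor: PF = P/|S| = 0.9259 (leading).

(a) P = 1.889 W  (b) Q = -0.7711 VAR  (c) S = 2.041 VA  (d) PF = 0.9259 (leading)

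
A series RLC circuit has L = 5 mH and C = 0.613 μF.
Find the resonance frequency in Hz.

Step 1 — Resonance condition Im(Z)=0 gives ω₀ = 1/√(LC).
Step 2 — ω₀ = 1/√(0.005·6.13e-07) = 1.806e+04 rad/s.
Step 3 — f₀ = ω₀/(2π) = 2875 Hz.

f₀ = 2875 Hz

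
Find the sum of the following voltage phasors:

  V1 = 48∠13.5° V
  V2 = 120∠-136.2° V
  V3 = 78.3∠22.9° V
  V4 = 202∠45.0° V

Step 1 — Convert each phasor to rectangular form:
  V1 = 48·(cos(13.5°) + j·sin(13.5°)) = 46.67 + j11.21 V
  V2 = 120·(cos(-136.2°) + j·sin(-136.2°)) = -86.61 - j83.06 V
  V3 = 78.3·(cos(22.9°) + j·sin(22.9°)) = 72.13 + j30.47 V
  V4 = 202·(cos(45.0°) + j·sin(45.0°)) = 142.8 + j142.8 V
Step 2 — Sum components: V_total = 175 + j101.5 V.
Step 3 — Convert to polar: |V_total| = 202.3 V, ∠V_total = 30.1°.

V_total = 202.3∠30.1° V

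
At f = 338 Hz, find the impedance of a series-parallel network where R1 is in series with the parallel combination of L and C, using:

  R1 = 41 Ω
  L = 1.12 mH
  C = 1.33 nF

Step 1 — Angular frequency: ω = 2π·f = 2π·338 = 2124 rad/s.
Step 2 — Component impedances:
  R1: Z = R = 41 Ω
  L: Z = jωL = j·2124·0.00112 = 0 + j2.379 Ω
  C: Z = 1/(jωC) = -j/(ω·C) = 0 - j3.54e+05 Ω
Step 3 — Parallel branch: L || C = 1/(1/L + 1/C) = 0 + j2.379 Ω.
Step 4 — Series with R1: Z_total = R1 + (L || C) = 41 + j2.379 Ω = 41.07∠3.3° Ω.

Z = 41 + j2.379 Ω = 41.07∠3.3° Ω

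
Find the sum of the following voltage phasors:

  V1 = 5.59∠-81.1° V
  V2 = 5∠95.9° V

Step 1 — Convert each phasor to rectangular form:
  V1 = 5.59·(cos(-81.1°) + j·sin(-81.1°)) = 0.8648 - j5.523 V
  V2 = 5·(cos(95.9°) + j·sin(95.9°)) = -0.514 + j4.974 V
Step 2 — Sum components: V_total = 0.3509 - j0.5492 V.
Step 3 — Convert to polar: |V_total| = 0.6517 V, ∠V_total = -57.4°.

V_total = 0.6517∠-57.4° V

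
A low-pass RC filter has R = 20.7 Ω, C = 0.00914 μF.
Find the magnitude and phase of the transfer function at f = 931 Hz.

Step 1 — Angular frequency: ω = 2π·931 = 5850 rad/s.
Step 2 — Transfer function: H(jω) = 1/(1 + jωRC).
Step 3 — Denominator: 1 + jωRC = 1 + j·5850·20.7·9.14e-09 = 1 + j0.001107.
Step 4 — H = 1 - j0.001107.
Step 5 — Magnitude: |H| = 1 (-0.0 dB); phase: φ = -0.1°.

|H| = 1 (-0.0 dB), φ = -0.1°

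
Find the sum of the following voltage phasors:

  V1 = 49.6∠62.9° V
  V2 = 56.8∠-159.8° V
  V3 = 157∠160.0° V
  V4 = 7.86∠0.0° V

Step 1 — Convert each phasor to rectangular form:
  V1 = 49.6·(cos(62.9°) + j·sin(62.9°)) = 22.6 + j44.15 V
  V2 = 56.8·(cos(-159.8°) + j·sin(-159.8°)) = -53.31 - j19.61 V
  V3 = 157·(cos(160.0°) + j·sin(160.0°)) = -147.5 + j53.7 V
  V4 = 7.86·(cos(0.0°) + j·sin(0.0°)) = 7.86 V
Step 2 — Sum components: V_total = -170.4 + j78.24 V.
Step 3 — Convert to polar: |V_total| = 187.5 V, ∠V_total = 155.3°.

V_total = 187.5∠155.3° V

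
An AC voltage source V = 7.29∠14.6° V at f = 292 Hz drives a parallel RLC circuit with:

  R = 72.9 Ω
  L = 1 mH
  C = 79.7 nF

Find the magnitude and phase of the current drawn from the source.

Step 1 — Angular frequency: ω = 2π·f = 2π·292 = 1835 rad/s.
Step 2 — Component impedances:
  R: Z = R = 72.9 Ω
  L: Z = jωL = j·1835·0.001 = 0 + j1.835 Ω
  C: Z = 1/(jωC) = -j/(ω·C) = 0 - j6839 Ω
Step 3 — Parallel combination: 1/Z_total = 1/R + 1/L + 1/C; Z_total = 0.04617 + j1.834 Ω = 1.835∠88.6° Ω.
Step 4 — Source phasor: V = 7.29∠14.6° V = 7.055 + j1.838 V.
Step 5 — Ohm's law: I = V / Z_total = (7.055 + j1.838) / (0.04617 + j1.834) = 1.098 - j3.819 A.
Step 6 — Convert to polar: |I| = 3.974 A, ∠I = -74.0°.

I = 3.974∠-74.0° A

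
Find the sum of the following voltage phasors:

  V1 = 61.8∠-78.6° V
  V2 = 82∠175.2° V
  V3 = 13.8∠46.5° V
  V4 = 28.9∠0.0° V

Step 1 — Convert each phasor to rectangular form:
  V1 = 61.8·(cos(-78.6°) + j·sin(-78.6°)) = 12.22 - j60.58 V
  V2 = 82·(cos(175.2°) + j·sin(175.2°)) = -81.71 + j6.862 V
  V3 = 13.8·(cos(46.5°) + j·sin(46.5°)) = 9.499 + j10.01 V
  V4 = 28.9·(cos(0.0°) + j·sin(0.0°)) = 28.9 V
Step 2 — Sum components: V_total = -31.1 - j43.71 V.
Step 3 — Convert to polar: |V_total| = 53.64 V, ∠V_total = -125.4°.

V_total = 53.64∠-125.4° V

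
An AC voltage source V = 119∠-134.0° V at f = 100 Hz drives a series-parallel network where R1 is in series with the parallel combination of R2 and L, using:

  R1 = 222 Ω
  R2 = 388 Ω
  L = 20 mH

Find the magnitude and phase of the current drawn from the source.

Step 1 — Angular frequency: ω = 2π·f = 2π·100 = 628.3 rad/s.
Step 2 — Component impedances:
  R1: Z = R = 222 Ω
  R2: Z = R = 388 Ω
  L: Z = jωL = j·628.3·0.02 = 0 + j12.57 Ω
Step 3 — Parallel branch: R2 || L = 1/(1/R2 + 1/L) = 0.4066 + j12.55 Ω.
Step 4 — Series with R1: Z_total = R1 + (R2 || L) = 222.4 + j12.55 Ω = 222.8∠3.2° Ω.
Step 5 — Source phasor: V = 119∠-134.0° V = -82.66 - j85.6 V.
Step 6 — Ohm's law: I = V / Z_total = (-82.66 - j85.6) / (222.4 + j12.55) = -0.3922 - j0.3628 A.
Step 7 — Convert to polar: |I| = 0.5342 A, ∠I = -137.2°.

I = 0.5342∠-137.2° A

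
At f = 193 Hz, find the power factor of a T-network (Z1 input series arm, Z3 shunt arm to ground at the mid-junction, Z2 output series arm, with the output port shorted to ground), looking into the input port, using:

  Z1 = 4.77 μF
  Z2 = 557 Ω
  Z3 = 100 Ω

Step 1 — Angular frequency: ω = 2π·f = 2π·193 = 1213 rad/s.
Step 2 — Component impedances:
  Z1: Z = 1/(jωC) = -j/(ω·C) = 0 - j172.9 Ω
  Z2: Z = R = 557 Ω
  Z3: Z = R = 100 Ω
Step 3 — With the output port shorted to ground, the output series arm Z2 runs from the junction to ground; the shunt arm Z3 also runs from the junction to ground. They appear in parallel: Z3 || Z2 = 84.78 Ω.
Step 4 — Series with input arm Z1: Z_in = Z1 + (Z3 || Z2) = 84.78 - j172.9 Ω = 192.5∠-63.9° Ω.
Step 5 — Power factor: PF = cos(φ) = Re(Z)/|Z| = 84.779/192.55 = 0.4403.
Step 6 — Type: Im(Z) = -172.9 ⇒ leading (phase φ = -63.9°).

PF = 0.4403 (leading, φ = -63.9°)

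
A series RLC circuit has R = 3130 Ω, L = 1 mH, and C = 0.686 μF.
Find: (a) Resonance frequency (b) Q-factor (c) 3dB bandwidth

Step 1 — Resonance: ω₀ = 1/√(LC) = 1/√(0.001·6.86e-07) = 3.818e+04 rad/s.
Step 2 — f₀ = ω₀/(2π) = 6077 Hz.
Step 3 — Series Q: Q = ω₀L/R = 3.818e+04·0.001/3130 = 0.0122.
Step 4 — Bandwidth: Δω = ω₀/Q = 3.13e+06 rad/s; BW = Δω/(2π) = 4.982e+05 Hz.

(a) f₀ = 6077 Hz  (b) Q = 0.0122  (c) BW = 4.982e+05 Hz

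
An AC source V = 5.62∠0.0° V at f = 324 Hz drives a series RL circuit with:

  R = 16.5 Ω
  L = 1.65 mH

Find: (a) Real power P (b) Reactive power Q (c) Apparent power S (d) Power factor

Step 1 — Angular frequency: ω = 2π·f = 2π·324 = 2036 rad/s.
Step 2 — Component impedances:
  R: Z = R = 16.5 Ω
  L: Z = jωL = j·2036·0.00165 = 0 + j3.359 Ω
Step 3 — Series combination: Z_total = R + L = 16.5 + j3.359 Ω = 16.84∠11.5° Ω.
Step 4 — Source phasor: V = 5.62∠0.0° V = 5.62 V.
Step 5 — Current: I = V / Z = 0.3271 - j0.06658 A = 0.3338∠-11.5° A.
Step 6 — Complex power: S = V·I* = 1.838 + j0.3742 VA.
Step 7 — Real power: P = Re(S) = 1.838 W.
Step 8 — Reactive power: Q = Im(S) = 0.3742 VAR.
Step 9 — Apparent power: |S| = 1.876 VA.
Step 10 — Power factor: PF = P/|S| = 0.9799 (lagging).

(a) P = 1.838 W  (b) Q = 0.3742 VAR  (c) S = 1.876 VA  (d) PF = 0.9799 (lagging)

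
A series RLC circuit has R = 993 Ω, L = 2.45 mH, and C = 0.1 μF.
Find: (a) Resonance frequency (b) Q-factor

Step 1 — Resonance condition Im(Z)=0 gives ω₀ = 1/√(LC).
Step 2 — ω₀ = 1/√(0.00245·1e-07) = 6.389e+04 rad/s.
Step 3 — f₀ = ω₀/(2π) = 1.017e+04 Hz.
Step 4 — Series Q: Q = ω₀L/R = 6.389e+04·0.00245/993 = 0.1576.

(a) f₀ = 1.017e+04 Hz  (b) Q = 0.1576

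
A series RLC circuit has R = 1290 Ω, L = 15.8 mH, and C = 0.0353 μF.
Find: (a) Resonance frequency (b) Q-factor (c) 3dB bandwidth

Step 1 — Resonance condition Im(Z)=0 gives ω₀ = 1/√(LC).
Step 2 — ω₀ = 1/√(0.0158·3.53e-08) = 4.234e+04 rad/s.
Step 3 — f₀ = ω₀/(2π) = 6739 Hz.
Step 4 — Series Q: Q = ω₀L/R = 4.234e+04·0.0158/1290 = 0.5186.
Step 5 — 3dB bandwidth: Δω = ω₀/Q = 8.165e+04 rad/s; BW = Δω/(2π) = 1.299e+04 Hz.

(a) f₀ = 6739 Hz  (b) Q = 0.5186  (c) BW = 1.299e+04 Hz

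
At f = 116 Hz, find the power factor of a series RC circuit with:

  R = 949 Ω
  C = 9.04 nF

Step 1 — Angular frequency: ω = 2π·f = 2π·116 = 728.8 rad/s.
Step 2 — Component impedances:
  R: Z = R = 949 Ω
  C: Z = 1/(jωC) = -j/(ω·C) = 0 - j1.518e+05 Ω
Step 3 — Series combination: Z_total = R + C = 949 - j1.518e+05 Ω = 1.518e+05∠-89.6° Ω.
Step 4 — Power factor: PF = cos(φ) = Re(Z)/|Z| = 949/151776 = 0.006253.
Step 5 — Type: Im(Z) = -1.518e+05 ⇒ leading (phase φ = -89.6°).

PF = 0.006253 (leading, φ = -89.6°)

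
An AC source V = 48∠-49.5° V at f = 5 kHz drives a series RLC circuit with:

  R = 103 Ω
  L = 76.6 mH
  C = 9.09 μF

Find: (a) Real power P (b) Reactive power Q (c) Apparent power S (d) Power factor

Step 1 — Angular frequency: ω = 2π·f = 2π·5000 = 3.142e+04 rad/s.
Step 2 — Component impedances:
  R: Z = R = 103 Ω
  L: Z = jωL = j·3.142e+04·0.0766 = 0 + j2406 Ω
  C: Z = 1/(jωC) = -j/(ω·C) = 0 - j3.502 Ω
Step 3 — Series combination: Z_total = R + L + C = 103 + j2403 Ω = 2405∠87.5° Ω.
Step 4 — Source phasor: V = 48∠-49.5° V = 31.17 - j36.5 V.
Step 5 — Current: I = V / Z = -0.01461 - j0.0136 A = 0.01996∠-137.0° A.
Step 6 — Complex power: S = V·I* = 0.04102 + j0.9571 VA.
Step 7 — Real power: P = Re(S) = 0.04102 W.
Step 8 — Reactive power: Q = Im(S) = 0.9571 VAR.
Step 9 — Apparent power: |S| = 0.9579 VA.
Step 10 — Power factor: PF = P/|S| = 0.04282 (lagging).

(a) P = 0.04102 W  (b) Q = 0.9571 VAR  (c) S = 0.9579 VA  (d) PF = 0.04282 (lagging)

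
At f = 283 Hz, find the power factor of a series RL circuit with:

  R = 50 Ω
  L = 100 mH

Step 1 — Angular frequency: ω = 2π·f = 2π·283 = 1778 rad/s.
Step 2 — Component impedances:
  R: Z = R = 50 Ω
  L: Z = jωL = j·1778·0.1 = 0 + j177.8 Ω
Step 3 — Series combination: Z_total = R + L = 50 + j177.8 Ω = 184.7∠74.3° Ω.
Step 4 — Power factor: PF = cos(φ) = Re(Z)/|Z| = 50/184.7 = 0.2707.
Step 5 — Type: Im(Z) = 177.8 ⇒ lagging (phase φ = 74.3°).

PF = 0.2707 (lagging, φ = 74.3°)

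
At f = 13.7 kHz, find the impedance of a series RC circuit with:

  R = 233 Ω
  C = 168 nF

Step 1 — Angular frequency: ω = 2π·f = 2π·1.37e+04 = 8.608e+04 rad/s.
Step 2 — Component impedances:
  R: Z = R = 233 Ω
  C: Z = 1/(jωC) = -j/(ω·C) = 0 - j69.15 Ω
Step 3 — Series combination: Z_total = R + C = 233 - j69.15 Ω = 243∠-16.5° Ω.

Z = 233 - j69.15 Ω = 243∠-16.5° Ω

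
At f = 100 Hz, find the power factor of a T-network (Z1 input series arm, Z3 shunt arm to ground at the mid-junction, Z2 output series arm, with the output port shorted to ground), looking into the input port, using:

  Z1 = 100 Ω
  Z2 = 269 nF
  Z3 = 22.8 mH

Step 1 — Angular frequency: ω = 2π·f = 2π·100 = 628.3 rad/s.
Step 2 — Component impedances:
  Z1: Z = R = 100 Ω
  Z2: Z = 1/(jωC) = -j/(ω·C) = 0 - j5917 Ω
  Z3: Z = jωL = j·628.3·0.0228 = 0 + j14.33 Ω
Step 3 — With the output port shorted to ground, the output series arm Z2 runs from the junction to ground; the shunt arm Z3 also runs from the junction to ground. They appear in parallel: Z3 || Z2 = 0 + j14.36 Ω.
Step 4 — Series with input arm Z1: Z_in = Z1 + (Z3 || Z2) = 100 + j14.36 Ω = 101∠8.2° Ω.
Step 5 — Power factor: PF = cos(φ) = Re(Z)/|Z| = 100/101.03 = 0.9898.
Step 6 — Type: Im(Z) = 14.36 ⇒ lagging (phase φ = 8.2°).

PF = 0.9898 (lagging, φ = 8.2°)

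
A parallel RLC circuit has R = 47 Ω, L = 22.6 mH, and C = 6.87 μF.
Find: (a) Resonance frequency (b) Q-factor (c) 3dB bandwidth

Step 1 — Resonance: ω₀ = 1/√(LC) = 1/√(0.0226·6.87e-06) = 2538 rad/s.
Step 2 — f₀ = ω₀/(2π) = 403.9 Hz.
Step 3 — Parallel Q: Q = R/(ω₀L) = 47/(2538·0.0226) = 0.8194.
Step 4 — Bandwidth: Δω = ω₀/Q = 3097 rad/s; BW = Δω/(2π) = 492.9 Hz.

(a) f₀ = 403.9 Hz  (b) Q = 0.8194  (c) BW = 492.9 Hz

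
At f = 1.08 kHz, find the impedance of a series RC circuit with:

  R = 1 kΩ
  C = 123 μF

Step 1 — Angular frequency: ω = 2π·f = 2π·1080 = 6786 rad/s.
Step 2 — Component impedances:
  R: Z = R = 1000 Ω
  C: Z = 1/(jωC) = -j/(ω·C) = 0 - j1.198 Ω
Step 3 — Series combination: Z_total = R + C = 1000 - j1.198 Ω = 1000∠-0.1° Ω.

Z = 1000 - j1.198 Ω = 1000∠-0.1° Ω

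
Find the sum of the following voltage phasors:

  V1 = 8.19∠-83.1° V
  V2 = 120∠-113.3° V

Step 1 — Convert each phasor to rectangular form:
  V1 = 8.19·(cos(-83.1°) + j·sin(-83.1°)) = 0.9839 - j8.131 V
  V2 = 120·(cos(-113.3°) + j·sin(-113.3°)) = -47.47 - j110.2 V
Step 2 — Sum components: V_total = -46.48 - j118.3 V.
Step 3 — Convert to polar: |V_total| = 127.1 V, ∠V_total = -111.4°.

V_total = 127.1∠-111.4° V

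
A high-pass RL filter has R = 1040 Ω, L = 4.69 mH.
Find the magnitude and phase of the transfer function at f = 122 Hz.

Step 1 — Angular frequency: ω = 2π·122 = 766.5 rad/s.
Step 2 — Transfer function: H(jω) = jωL/(R + jωL).
Step 3 — Numerator jωL = j·3.595; denominator R + jωL = 1040 + j3.595.
Step 4 — H = 1.195e-05 + j0.003457.
Step 5 — Magnitude: |H| = 0.003457 (-49.2 dB); phase: φ = 89.8°.

|H| = 0.003457 (-49.2 dB), φ = 89.8°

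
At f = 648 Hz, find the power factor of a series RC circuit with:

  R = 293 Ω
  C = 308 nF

Step 1 — Angular frequency: ω = 2π·f = 2π·648 = 4072 rad/s.
Step 2 — Component impedances:
  R: Z = R = 293 Ω
  C: Z = 1/(jωC) = -j/(ω·C) = 0 - j797.4 Ω
Step 3 — Series combination: Z_total = R + C = 293 - j797.4 Ω = 849.6∠-69.8° Ω.
Step 4 — Power factor: PF = cos(φ) = Re(Z)/|Z| = 293/849.6 = 0.3449.
Step 5 — Type: Im(Z) = -797.4 ⇒ leading (phase φ = -69.8°).

PF = 0.3449 (leading, φ = -69.8°)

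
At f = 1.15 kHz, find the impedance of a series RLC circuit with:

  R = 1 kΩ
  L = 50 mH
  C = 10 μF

Step 1 — Angular frequency: ω = 2π·f = 2π·1150 = 7226 rad/s.
Step 2 — Component impedances:
  R: Z = R = 1000 Ω
  L: Z = jωL = j·7226·0.05 = 0 + j361.3 Ω
  C: Z = 1/(jωC) = -j/(ω·C) = 0 - j13.84 Ω
Step 3 — Series combination: Z_total = R + L + C = 1000 + j347.4 Ω = 1059∠19.2° Ω.

Z = 1000 + j347.4 Ω = 1059∠19.2° Ω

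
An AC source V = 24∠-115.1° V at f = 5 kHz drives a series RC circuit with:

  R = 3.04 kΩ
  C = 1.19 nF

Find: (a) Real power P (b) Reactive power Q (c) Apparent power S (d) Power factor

Step 1 — Angular frequency: ω = 2π·f = 2π·5000 = 3.142e+04 rad/s.
Step 2 — Component impedances:
  R: Z = R = 3040 Ω
  C: Z = 1/(jωC) = -j/(ω·C) = 0 - j2.675e+04 Ω
Step 3 — Series combination: Z_total = R + C = 3040 - j2.675e+04 Ω = 2.692e+04∠-83.5° Ω.
Step 4 — Source phasor: V = 24∠-115.1° V = -10.18 - j21.73 V.
Step 5 — Current: I = V / Z = 0.0007594 - j0.0004669 A = 0.0008915∠-31.6° A.
Step 6 — Complex power: S = V·I* = 0.002416 - j0.02126 VA.
Step 7 — Real power: P = Re(S) = 0.002416 W.
Step 8 — Reactive power: Q = Im(S) = -0.02126 VAR.
Step 9 — Apparent power: |S| = 0.0214 VA.
Step 10 — Power factor: PF = P/|S| = 0.1129 (leading).

(a) P = 0.002416 W  (b) Q = -0.02126 VAR  (c) S = 0.0214 VA  (d) PF = 0.1129 (leading)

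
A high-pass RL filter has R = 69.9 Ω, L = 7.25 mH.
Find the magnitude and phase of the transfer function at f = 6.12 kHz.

Step 1 — Angular frequency: ω = 2π·6120 = 3.845e+04 rad/s.
Step 2 — Transfer function: H(jω) = jωL/(R + jωL).
Step 3 — Numerator jωL = j·278.8; denominator R + jωL = 69.9 + j278.8.
Step 4 — H = 0.9409 + j0.2359.
Step 5 — Magnitude: |H| = 0.97 (-0.3 dB); phase: φ = 14.1°.

|H| = 0.97 (-0.3 dB), φ = 14.1°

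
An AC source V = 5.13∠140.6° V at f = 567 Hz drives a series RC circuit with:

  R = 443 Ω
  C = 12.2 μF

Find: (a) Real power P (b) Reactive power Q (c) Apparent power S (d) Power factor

Step 1 — Angular frequency: ω = 2π·f = 2π·567 = 3563 rad/s.
Step 2 — Component impedances:
  R: Z = R = 443 Ω
  C: Z = 1/(jωC) = -j/(ω·C) = 0 - j23.01 Ω
Step 3 — Series combination: Z_total = R + C = 443 - j23.01 Ω = 443.6∠-3.0° Ω.
Step 4 — Source phasor: V = 5.13∠140.6° V = -3.964 + j3.256 V.
Step 5 — Current: I = V / Z = -0.009305 + j0.006867 A = 0.01156∠143.6° A.
Step 6 — Complex power: S = V·I* = 0.05925 - j0.003077 VA.
Step 7 — Real power: P = Re(S) = 0.05925 W.
Step 8 — Reactive power: Q = Im(S) = -0.003077 VAR.
Step 9 — Apparent power: |S| = 0.05933 VA.
Step 10 — Power factor: PF = P/|S| = 0.9987 (leading).

(a) P = 0.05925 W  (b) Q = -0.003077 VAR  (c) S = 0.05933 VA  (d) PF = 0.9987 (leading)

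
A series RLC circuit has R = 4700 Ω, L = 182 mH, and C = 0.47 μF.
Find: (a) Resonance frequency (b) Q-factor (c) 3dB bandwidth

Step 1 — Resonance condition Im(Z)=0 gives ω₀ = 1/√(LC).
Step 2 — ω₀ = 1/√(0.182·4.7e-07) = 3419 rad/s.
Step 3 — f₀ = ω₀/(2π) = 544.2 Hz.
Step 4 — Series Q: Q = ω₀L/R = 3419·0.182/4700 = 0.1324.
Step 5 — 3dB bandwidth: Δω = ω₀/Q = 2.582e+04 rad/s; BW = Δω/(2π) = 4110 Hz.

(a) f₀ = 544.2 Hz  (b) Q = 0.1324  (c) BW = 4110 Hz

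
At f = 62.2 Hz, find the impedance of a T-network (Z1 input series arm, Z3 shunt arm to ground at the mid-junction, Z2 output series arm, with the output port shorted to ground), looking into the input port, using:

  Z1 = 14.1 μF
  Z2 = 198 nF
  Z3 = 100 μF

Step 1 — Angular frequency: ω = 2π·f = 2π·62.2 = 390.8 rad/s.
Step 2 — Component impedances:
  Z1: Z = 1/(jωC) = -j/(ω·C) = 0 - j181.5 Ω
  Z2: Z = 1/(jωC) = -j/(ω·C) = 0 - j1.292e+04 Ω
  Z3: Z = 1/(jωC) = -j/(ω·C) = 0 - j25.59 Ω
Step 3 — With the output port shorted to ground, the output series arm Z2 runs from the junction to ground; the shunt arm Z3 also runs from the junction to ground. They appear in parallel: Z3 || Z2 = 0 - j25.54 Ω.
Step 4 — Series with input arm Z1: Z_in = Z1 + (Z3 || Z2) = 0 - j207 Ω = 207∠-90.0° Ω.

Z = 0 - j207 Ω = 207∠-90.0° Ω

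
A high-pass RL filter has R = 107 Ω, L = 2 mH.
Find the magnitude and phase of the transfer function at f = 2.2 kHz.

Step 1 — Angular frequency: ω = 2π·2200 = 1.382e+04 rad/s.
Step 2 — Transfer function: H(jω) = jωL/(R + jωL).
Step 3 — Numerator jωL = j·27.65; denominator R + jωL = 107 + j27.65.
Step 4 — H = 0.06258 + j0.2422.
Step 5 — Magnitude: |H| = 0.2502 (-12.0 dB); phase: φ = 75.5°.

|H| = 0.2502 (-12.0 dB), φ = 75.5°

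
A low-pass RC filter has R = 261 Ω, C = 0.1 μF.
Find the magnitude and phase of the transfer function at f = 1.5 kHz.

Step 1 — Angular frequency: ω = 2π·1500 = 9425 rad/s.
Step 2 — Transfer function: H(jω) = 1/(1 + jωRC).
Step 3 — Denominator: 1 + jωRC = 1 + j·9425·261·1e-07 = 1 + j0.246.
Step 4 — H = 0.9429 - j0.232.
Step 5 — Magnitude: |H| = 0.9711 (-0.3 dB); phase: φ = -13.8°.

|H| = 0.9711 (-0.3 dB), φ = -13.8°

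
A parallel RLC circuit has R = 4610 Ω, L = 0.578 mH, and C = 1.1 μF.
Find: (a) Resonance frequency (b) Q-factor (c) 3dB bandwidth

Step 1 — Resonance: ω₀ = 1/√(LC) = 1/√(0.000578·1.1e-06) = 3.966e+04 rad/s.
Step 2 — f₀ = ω₀/(2π) = 6312 Hz.
Step 3 — Parallel Q: Q = R/(ω₀L) = 4610/(3.966e+04·0.000578) = 201.1.
Step 4 — Bandwidth: Δω = ω₀/Q = 197.2 rad/s; BW = Δω/(2π) = 31.39 Hz.

(a) f₀ = 6312 Hz  (b) Q = 201.1  (c) BW = 31.39 Hz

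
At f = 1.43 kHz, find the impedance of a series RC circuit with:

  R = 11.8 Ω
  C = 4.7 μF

Step 1 — Angular frequency: ω = 2π·f = 2π·1430 = 8985 rad/s.
Step 2 — Component impedances:
  R: Z = R = 11.8 Ω
  C: Z = 1/(jωC) = -j/(ω·C) = 0 - j23.68 Ω
Step 3 — Series combination: Z_total = R + C = 11.8 - j23.68 Ω = 26.46∠-63.5° Ω.

Z = 11.8 - j23.68 Ω = 26.46∠-63.5° Ω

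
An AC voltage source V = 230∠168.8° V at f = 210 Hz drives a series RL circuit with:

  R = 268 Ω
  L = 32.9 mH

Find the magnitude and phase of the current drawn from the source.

Step 1 — Angular frequency: ω = 2π·f = 2π·210 = 1319 rad/s.
Step 2 — Component impedances:
  R: Z = R = 268 Ω
  L: Z = jωL = j·1319·0.0329 = 0 + j43.41 Ω
Step 3 — Series combination: Z_total = R + L = 268 + j43.41 Ω = 271.5∠9.2° Ω.
Step 4 — Source phasor: V = 230∠168.8° V = -225.6 + j44.67 V.
Step 5 — Ohm's law: I = V / Z_total = (-225.6 + j44.67) / (268 + j43.41) = -0.794 + j0.2953 A.
Step 6 — Convert to polar: |I| = 0.8472 A, ∠I = 159.6°.

I = 0.8472∠159.6° A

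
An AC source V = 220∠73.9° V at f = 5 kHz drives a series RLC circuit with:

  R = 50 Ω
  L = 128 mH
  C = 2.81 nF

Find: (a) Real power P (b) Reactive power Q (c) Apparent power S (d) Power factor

Step 1 — Angular frequency: ω = 2π·f = 2π·5000 = 3.142e+04 rad/s.
Step 2 — Component impedances:
  R: Z = R = 50 Ω
  L: Z = jωL = j·3.142e+04·0.128 = 0 + j4021 Ω
  C: Z = 1/(jωC) = -j/(ω·C) = 0 - j1.133e+04 Ω
Step 3 — Series combination: Z_total = R + L + C = 50 - j7307 Ω = 7307∠-89.6° Ω.
Step 4 — Source phasor: V = 220∠73.9° V = 61.01 + j211.4 V.
Step 5 — Current: I = V / Z = -0.02887 + j0.008548 A = 0.03011∠163.5° A.
Step 6 — Complex power: S = V·I* = 0.04533 - j6.624 VA.
Step 7 — Real power: P = Re(S) = 0.04533 W.
Step 8 — Reactive power: Q = Im(S) = -6.624 VAR.
Step 9 — Apparent power: |S| = 6.624 VA.
Step 10 — Power factor: PF = P/|S| = 0.006843 (leading).

(a) P = 0.04533 W  (b) Q = -6.624 VAR  (c) S = 6.624 VA  (d) PF = 0.006843 (leading)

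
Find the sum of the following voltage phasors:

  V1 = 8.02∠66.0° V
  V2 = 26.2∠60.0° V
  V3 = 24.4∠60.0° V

Step 1 — Convert each phasor to rectangular form:
  V1 = 8.02·(cos(66.0°) + j·sin(66.0°)) = 3.262 + j7.327 V
  V2 = 26.2·(cos(60.0°) + j·sin(60.0°)) = 13.1 + j22.69 V
  V3 = 24.4·(cos(60.0°) + j·sin(60.0°)) = 12.2 + j21.13 V
Step 2 — Sum components: V_total = 28.56 + j51.15 V.
Step 3 — Convert to polar: |V_total| = 58.58 V, ∠V_total = 60.8°.

V_total = 58.58∠60.8° V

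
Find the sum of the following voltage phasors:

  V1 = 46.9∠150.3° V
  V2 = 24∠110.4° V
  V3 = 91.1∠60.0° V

Step 1 — Convert each phasor to rectangular form:
  V1 = 46.9·(cos(150.3°) + j·sin(150.3°)) = -40.74 + j23.24 V
  V2 = 24·(cos(110.4°) + j·sin(110.4°)) = -8.366 + j22.49 V
  V3 = 91.1·(cos(60.0°) + j·sin(60.0°)) = 45.55 + j78.89 V
Step 2 — Sum components: V_total = -3.555 + j124.6 V.
Step 3 — Convert to polar: |V_total| = 124.7 V, ∠V_total = 91.6°.

V_total = 124.7∠91.6° V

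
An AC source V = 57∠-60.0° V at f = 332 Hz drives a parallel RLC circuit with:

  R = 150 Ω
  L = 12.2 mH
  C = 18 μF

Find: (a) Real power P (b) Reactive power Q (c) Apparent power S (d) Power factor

Step 1 — Angular frequency: ω = 2π·f = 2π·332 = 2086 rad/s.
Step 2 — Component impedances:
  R: Z = R = 150 Ω
  L: Z = jωL = j·2086·0.0122 = 0 + j25.45 Ω
  C: Z = 1/(jωC) = -j/(ω·C) = 0 - j26.63 Ω
Step 3 — Parallel combination: 1/Z_total = 1/R + 1/L + 1/C; Z_total = 140.4 + j36.75 Ω = 145.1∠14.7° Ω.
Step 4 — Source phasor: V = 57∠-60.0° V = 28.5 - j49.36 V.
Step 5 — Current: I = V / Z = 0.1038 - j0.3788 A = 0.3928∠-74.7° A.
Step 6 — Complex power: S = V·I* = 21.66 + j5.671 VA.
Step 7 — Real power: P = Re(S) = 21.66 W.
Step 8 — Reactive power: Q = Im(S) = 5.671 VAR.
Step 9 — Apparent power: |S| = 22.39 VA.
Step 10 — Power factor: PF = P/|S| = 0.9674 (lagging).

(a) P = 21.66 W  (b) Q = 5.671 VAR  (c) S = 22.39 VA  (d) PF = 0.9674 (lagging)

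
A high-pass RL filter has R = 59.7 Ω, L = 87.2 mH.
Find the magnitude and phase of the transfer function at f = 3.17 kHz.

Step 1 — Angular frequency: ω = 2π·3170 = 1.992e+04 rad/s.
Step 2 — Transfer function: H(jω) = jωL/(R + jωL).
Step 3 — Numerator jωL = j·1737; denominator R + jωL = 59.7 + j1737.
Step 4 — H = 0.9988 + j0.03433.
Step 5 — Magnitude: |H| = 0.9994 (-0.0 dB); phase: φ = 2.0°.

|H| = 0.9994 (-0.0 dB), φ = 2.0°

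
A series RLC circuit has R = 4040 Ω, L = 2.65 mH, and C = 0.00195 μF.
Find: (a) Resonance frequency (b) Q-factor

Step 1 — Resonance condition Im(Z)=0 gives ω₀ = 1/√(LC).
Step 2 — ω₀ = 1/√(0.00265·1.95e-09) = 4.399e+05 rad/s.
Step 3 — f₀ = ω₀/(2π) = 7.001e+04 Hz.
Step 4 — Series Q: Q = ω₀L/R = 4.399e+05·0.00265/4040 = 0.2886.

(a) f₀ = 7.001e+04 Hz  (b) Q = 0.2886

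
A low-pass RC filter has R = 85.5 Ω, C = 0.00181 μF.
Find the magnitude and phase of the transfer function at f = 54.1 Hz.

Step 1 — Angular frequency: ω = 2π·54.1 = 339.9 rad/s.
Step 2 — Transfer function: H(jω) = 1/(1 + jωRC).
Step 3 — Denominator: 1 + jωRC = 1 + j·339.9·85.5·1.81e-09 = 1 + j5.26e-05.
Step 4 — H = 1 - j5.26e-05.
Step 5 — Magnitude: |H| = 1 (-0.0 dB); phase: φ = -0.0°.

|H| = 1 (-0.0 dB), φ = -0.0°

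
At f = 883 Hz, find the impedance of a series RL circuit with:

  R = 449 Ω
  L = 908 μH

Step 1 — Angular frequency: ω = 2π·f = 2π·883 = 5548 rad/s.
Step 2 — Component impedances:
  R: Z = R = 449 Ω
  L: Z = jωL = j·5548·0.000908 = 0 + j5.038 Ω
Step 3 — Series combination: Z_total = R + L = 449 + j5.038 Ω = 449∠0.6° Ω.

Z = 449 + j5.038 Ω = 449∠0.6° Ω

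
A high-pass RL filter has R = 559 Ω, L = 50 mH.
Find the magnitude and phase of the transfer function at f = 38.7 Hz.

Step 1 — Angular frequency: ω = 2π·38.7 = 243.2 rad/s.
Step 2 — Transfer function: H(jω) = jωL/(R + jωL).
Step 3 — Numerator jωL = j·12.16; denominator R + jωL = 559 + j12.16.
Step 4 — H = 0.0004728 + j0.02174.
Step 5 — Magnitude: |H| = 0.02174 (-33.3 dB); phase: φ = 88.8°.

|H| = 0.02174 (-33.3 dB), φ = 88.8°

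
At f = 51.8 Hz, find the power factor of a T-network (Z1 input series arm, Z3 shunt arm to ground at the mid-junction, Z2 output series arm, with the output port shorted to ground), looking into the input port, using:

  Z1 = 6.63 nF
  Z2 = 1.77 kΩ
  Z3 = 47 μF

Step 1 — Angular frequency: ω = 2π·f = 2π·51.8 = 325.5 rad/s.
Step 2 — Component impedances:
  Z1: Z = 1/(jωC) = -j/(ω·C) = 0 - j4.634e+05 Ω
  Z2: Z = R = 1770 Ω
  Z3: Z = 1/(jωC) = -j/(ω·C) = 0 - j65.37 Ω
Step 3 — With the output port shorted to ground, the output series arm Z2 runs from the junction to ground; the shunt arm Z3 also runs from the junction to ground. They appear in parallel: Z3 || Z2 = 2.411 - j65.28 Ω.
Step 4 — Series with input arm Z1: Z_in = Z1 + (Z3 || Z2) = 2.411 - j4.635e+05 Ω = 4.635e+05∠-90.0° Ω.
Step 5 — Power factor: PF = cos(φ) = Re(Z)/|Z| = 2.411/4.635e+05 = 5.202e-06.
Step 6 — Type: Im(Z) = -4.635e+05 ⇒ leading (phase φ = -90.0°).

PF = 5.202e-06 (leading, φ = -90.0°)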